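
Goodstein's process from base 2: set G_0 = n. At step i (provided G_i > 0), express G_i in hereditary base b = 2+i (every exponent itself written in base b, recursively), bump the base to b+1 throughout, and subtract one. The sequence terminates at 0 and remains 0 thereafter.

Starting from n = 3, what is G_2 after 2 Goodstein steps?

3

(0) 3|_2 = 2 + 1 ↦ 3 + 1|_3 = 4 ⇒ 3
(1) 3|_3 = 3 ↦ 4|_4 = 4 ⇒ 3
(2) 3|_4 = 3 ↦ 3|_5 = 3 ⇒ 2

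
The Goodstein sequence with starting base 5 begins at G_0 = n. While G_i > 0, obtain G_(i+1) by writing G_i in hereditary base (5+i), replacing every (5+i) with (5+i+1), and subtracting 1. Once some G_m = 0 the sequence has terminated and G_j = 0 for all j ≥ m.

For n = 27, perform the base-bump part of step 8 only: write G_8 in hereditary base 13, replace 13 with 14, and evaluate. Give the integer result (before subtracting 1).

i=0: 27 = 5^2 + 2 (b=5); 5→6: 6^2 + 2 = 38; 38−1 = 37
i=1: 37 = 6^2 + 1 (b=6); 6→7: 7^2 + 1 = 50; 50−1 = 49
i=2: 49 = 7^2 (b=7); 7→8: 8^2 = 64; 64−1 = 63
i=3: 63 = 7·8 + 7 (b=8); 8→9: 7·9 + 7 = 70; 70−1 = 69
i=4: 69 = 7·9 + 6 (b=9); 9→10: 7·10 + 6 = 76; 76−1 = 75
i=5: 75 = 7·10 + 5 (b=10); 10→11: 7·11 + 5 = 82; 82−1 = 81
i=6: 81 = 7·11 + 4 (b=11); 11→12: 7·12 + 4 = 88; 88−1 = 87
i=7: 87 = 7·12 + 3 (b=12); 12→13: 7·13 + 3 = 94; 94−1 = 93
i=8: 93 = 7·13 + 2 (b=13); 13→14: 7·14 + 2 = 100; 100−1 = 99

100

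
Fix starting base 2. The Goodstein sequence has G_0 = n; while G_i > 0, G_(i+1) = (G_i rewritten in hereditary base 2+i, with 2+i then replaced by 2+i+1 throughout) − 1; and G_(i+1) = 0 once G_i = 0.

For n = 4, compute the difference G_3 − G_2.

19

[0] 4 ≡ 2^2 (base 2). Lift 3: 27. −1: 26.
[1] 26 ≡ 2·3^2 + 2·3 + 2 (base 3). Lift 4: 42. −1: 41.
[2] 41 ≡ 2·4^2 + 2·4 + 1 (base 4). Lift 5: 61. −1: 60.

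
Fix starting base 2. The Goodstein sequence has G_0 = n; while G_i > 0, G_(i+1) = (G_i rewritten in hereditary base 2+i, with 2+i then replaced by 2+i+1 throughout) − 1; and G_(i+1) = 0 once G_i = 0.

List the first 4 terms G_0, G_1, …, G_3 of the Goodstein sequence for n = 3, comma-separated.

3, 3, 3, 2

G_0 = 3. HB_2(3) = 2 + 1. Bump = 4. G_1 = 3.
G_1 = 3. HB_3(3) = 3. Bump = 4. G_2 = 3.
G_2 = 3. HB_4(3) = 3. Bump = 3. G_3 = 2.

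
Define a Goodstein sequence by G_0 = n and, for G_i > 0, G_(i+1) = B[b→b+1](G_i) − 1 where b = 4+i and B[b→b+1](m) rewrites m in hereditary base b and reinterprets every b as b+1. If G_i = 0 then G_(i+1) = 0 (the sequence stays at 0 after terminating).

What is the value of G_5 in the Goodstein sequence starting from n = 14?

22

14 —HB4→ 3·4 + 2 —bump→ 3·5 + 2 = 17 —(−1)→ 16
16 —HB5→ 3·5 + 1 —bump→ 3·6 + 1 = 19 —(−1)→ 18
18 —HB6→ 3·6 —bump→ 3·7 = 21 —(−1)→ 20
20 —HB7→ 2·7 + 6 —bump→ 2·8 + 6 = 22 —(−1)→ 21
21 —HB8→ 2·8 + 5 —bump→ 2·9 + 5 = 23 —(−1)→ 22
22 —HB9→ 2·9 + 4 —bump→ 2·10 + 4 = 24 —(−1)→ 23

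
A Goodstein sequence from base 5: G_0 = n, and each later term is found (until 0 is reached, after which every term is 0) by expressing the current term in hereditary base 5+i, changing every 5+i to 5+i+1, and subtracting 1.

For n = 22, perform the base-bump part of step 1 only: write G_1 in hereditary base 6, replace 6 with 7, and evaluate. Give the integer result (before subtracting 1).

G_0=22  [base 5] 4·5 + 2  →[5↦6]→  4·6 + 2 = 26  −1 ⇒ G_1=25
G_1=25  [base 6] 4·6 + 1  →[6↦7]→  4·7 + 1 = 29  −1 ⇒ G_2=28

29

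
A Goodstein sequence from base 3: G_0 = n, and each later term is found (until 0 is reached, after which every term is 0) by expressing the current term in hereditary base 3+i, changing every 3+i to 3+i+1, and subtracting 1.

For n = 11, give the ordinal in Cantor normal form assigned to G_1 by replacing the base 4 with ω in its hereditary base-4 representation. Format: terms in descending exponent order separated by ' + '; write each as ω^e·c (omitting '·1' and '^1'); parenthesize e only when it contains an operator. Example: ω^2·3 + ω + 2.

G_0 = 11. HB_3(11) = 3^2 + 2. Bump = 18. G_1 = 17.
G_1 = 17. HB_4(17) = 4^2 + 1. Bump = 26. G_2 = 25.

ω^2 + 1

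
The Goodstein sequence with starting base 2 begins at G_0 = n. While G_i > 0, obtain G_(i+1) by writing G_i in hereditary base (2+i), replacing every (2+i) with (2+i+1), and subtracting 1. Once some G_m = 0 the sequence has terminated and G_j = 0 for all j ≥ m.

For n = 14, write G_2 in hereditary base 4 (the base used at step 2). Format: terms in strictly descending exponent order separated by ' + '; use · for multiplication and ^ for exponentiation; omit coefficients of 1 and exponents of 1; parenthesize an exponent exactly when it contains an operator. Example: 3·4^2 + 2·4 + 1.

(0) 14|_2 = 2^(2 + 1) + 2^2 + 2 ↦ 3^(3 + 1) + 3^3 + 3|_3 = 111 ⇒ 110
(1) 110|_3 = 3^(3 + 1) + 3^3 + 2 ↦ 4^(4 + 1) + 4^4 + 2|_4 = 1282 ⇒ 1281

4^(4 + 1) + 4^4 + 1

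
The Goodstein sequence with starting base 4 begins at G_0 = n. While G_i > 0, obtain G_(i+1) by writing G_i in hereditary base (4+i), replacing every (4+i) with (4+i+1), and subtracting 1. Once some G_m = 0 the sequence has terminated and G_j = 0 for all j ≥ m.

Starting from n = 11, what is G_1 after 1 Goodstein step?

12

[0] 11 ≡ 2·4 + 3 (base 4). Lift 5: 13. −1: 12.
[1] 12 ≡ 2·5 + 2 (base 5). Lift 6: 14. −1: 13.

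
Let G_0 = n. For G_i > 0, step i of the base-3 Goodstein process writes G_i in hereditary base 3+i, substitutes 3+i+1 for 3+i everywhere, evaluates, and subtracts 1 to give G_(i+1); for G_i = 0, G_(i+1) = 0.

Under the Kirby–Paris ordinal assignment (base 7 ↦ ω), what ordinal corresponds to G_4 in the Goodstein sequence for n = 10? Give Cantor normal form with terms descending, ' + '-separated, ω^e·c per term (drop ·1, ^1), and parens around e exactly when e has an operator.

ω·4 + 2

G_0=10  [base 3] 3^2 + 1  →[3↦4]→  4^2 + 1 = 17  −1 ⇒ G_1=16
G_1=16  [base 4] 4^2  →[4↦5]→  5^2 = 25  −1 ⇒ G_2=24
G_2=24  [base 5] 4·5 + 4  →[5↦6]→  4·6 + 4 = 28  −1 ⇒ G_3=27
G_3=27  [base 6] 4·6 + 3  →[6↦7]→  4·7 + 3 = 31  −1 ⇒ G_4=30
G_4=30  [base 7] 4·7 + 2  →[7↦8]→  4·8 + 2 = 34  −1 ⇒ G_5=33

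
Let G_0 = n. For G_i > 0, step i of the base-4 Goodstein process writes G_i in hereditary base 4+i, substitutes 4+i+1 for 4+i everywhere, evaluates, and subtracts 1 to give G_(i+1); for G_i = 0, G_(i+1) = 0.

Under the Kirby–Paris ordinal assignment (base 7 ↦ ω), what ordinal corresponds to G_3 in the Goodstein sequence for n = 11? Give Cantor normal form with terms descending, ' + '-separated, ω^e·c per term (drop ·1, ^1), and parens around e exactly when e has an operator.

ω·2

(0) 11|_4 = 2·4 + 3 ↦ 2·5 + 3|_5 = 13 ⇒ 12
(1) 12|_5 = 2·5 + 2 ↦ 2·6 + 2|_6 = 14 ⇒ 13
(2) 13|_6 = 2·6 + 1 ↦ 2·7 + 1|_7 = 15 ⇒ 14
(3) 14|_7 = 2·7 ↦ 2·8|_8 = 16 ⇒ 15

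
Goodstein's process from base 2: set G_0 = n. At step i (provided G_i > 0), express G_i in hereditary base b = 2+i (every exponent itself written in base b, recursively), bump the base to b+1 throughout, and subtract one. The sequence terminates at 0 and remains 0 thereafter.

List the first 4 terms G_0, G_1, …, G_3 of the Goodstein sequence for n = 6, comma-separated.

6, 29, 257, 3125

G_0 = 6. HB_2(6) = 2^2 + 2. Bump = 30. G_1 = 29.
G_1 = 29. HB_3(29) = 3^3 + 2. Bump = 258. G_2 = 257.
G_2 = 257. HB_4(257) = 4^4 + 1. Bump = 3126. G_3 = 3125.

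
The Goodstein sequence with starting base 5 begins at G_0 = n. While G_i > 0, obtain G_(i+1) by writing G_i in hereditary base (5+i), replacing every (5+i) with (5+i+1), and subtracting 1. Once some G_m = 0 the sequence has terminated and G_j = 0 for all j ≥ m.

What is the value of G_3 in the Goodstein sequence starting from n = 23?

32

23 —HB5→ 4·5 + 3 —bump→ 4·6 + 3 = 27 —(−1)→ 26
26 —HB6→ 4·6 + 2 —bump→ 4·7 + 2 = 30 —(−1)→ 29
29 —HB7→ 4·7 + 1 —bump→ 4·8 + 1 = 33 —(−1)→ 32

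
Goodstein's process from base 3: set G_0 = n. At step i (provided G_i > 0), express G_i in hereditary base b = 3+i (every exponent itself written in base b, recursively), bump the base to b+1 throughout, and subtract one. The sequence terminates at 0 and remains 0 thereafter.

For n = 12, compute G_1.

19

i=0: 12 = 3^2 + 3 (b=3); 3→4: 4^2 + 4 = 20; 20−1 = 19
i=1: 19 = 4^2 + 3 (b=4); 4→5: 5^2 + 3 = 28; 28−1 = 27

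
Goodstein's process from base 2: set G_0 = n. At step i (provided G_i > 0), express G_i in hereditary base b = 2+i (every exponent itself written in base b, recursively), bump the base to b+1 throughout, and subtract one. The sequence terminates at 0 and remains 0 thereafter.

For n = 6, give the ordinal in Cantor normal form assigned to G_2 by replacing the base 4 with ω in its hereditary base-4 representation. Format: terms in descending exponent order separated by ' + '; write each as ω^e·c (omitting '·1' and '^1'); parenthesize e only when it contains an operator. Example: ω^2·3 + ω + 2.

step 0: 6 = 2^2 + 2; sub 3 for 2: 3^3 + 3; = 30; G_1 = 30−1 = 29
step 1: 29 = 3^3 + 2; sub 4 for 3: 4^4 + 2; = 258; G_2 = 258−1 = 257

ω^ω + 1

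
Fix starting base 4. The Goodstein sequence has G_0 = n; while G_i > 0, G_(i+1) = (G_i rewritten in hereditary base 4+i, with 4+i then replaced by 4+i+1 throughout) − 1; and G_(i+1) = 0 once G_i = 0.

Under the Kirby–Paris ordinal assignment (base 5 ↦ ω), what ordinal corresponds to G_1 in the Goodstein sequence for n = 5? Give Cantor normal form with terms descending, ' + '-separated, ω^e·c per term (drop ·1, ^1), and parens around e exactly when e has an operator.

ω

i=0: 5 = 4 + 1 (b=4); 4→5: 5 + 1 = 6; 6−1 = 5
i=1: 5 = 5 (b=5); 5→6: 6 = 6; 6−1 = 5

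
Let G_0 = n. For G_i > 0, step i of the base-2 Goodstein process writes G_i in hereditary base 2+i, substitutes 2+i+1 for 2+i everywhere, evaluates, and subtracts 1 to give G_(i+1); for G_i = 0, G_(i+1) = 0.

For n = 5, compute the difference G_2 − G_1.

228

i=0: 5 = 2^2 + 1 (b=2); 2→3: 3^3 + 1 = 28; 28−1 = 27
i=1: 27 = 3^3 (b=3); 3→4: 4^4 = 256; 256−1 = 255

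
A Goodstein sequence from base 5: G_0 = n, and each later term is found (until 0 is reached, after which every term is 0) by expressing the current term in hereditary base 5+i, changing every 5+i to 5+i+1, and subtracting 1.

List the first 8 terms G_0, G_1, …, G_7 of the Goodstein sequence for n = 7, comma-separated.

(0) 7|_5 = 5 + 2 ↦ 6 + 2|_6 = 8 ⇒ 7
(1) 7|_6 = 6 + 1 ↦ 7 + 1|_7 = 8 ⇒ 7
(2) 7|_7 = 7 ↦ 8|_8 = 8 ⇒ 7
(3) 7|_8 = 7 ↦ 7|_9 = 7 ⇒ 6
(4) 6|_9 = 6 ↦ 6|_10 = 6 ⇒ 5
(5) 5|_10 = 5 ↦ 5|_11 = 5 ⇒ 4
(6) 4|_11 = 4 ↦ 4|_12 = 4 ⇒ 3

7, 7, 7, 7, 6, 5, 4, 3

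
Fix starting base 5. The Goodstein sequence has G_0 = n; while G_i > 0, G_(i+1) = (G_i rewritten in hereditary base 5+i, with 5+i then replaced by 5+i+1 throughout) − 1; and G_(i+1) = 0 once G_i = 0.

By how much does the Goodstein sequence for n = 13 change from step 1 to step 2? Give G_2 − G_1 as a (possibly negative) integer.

[0] 13 ≡ 2·5 + 3 (base 5). Lift 6: 15. −1: 14.
[1] 14 ≡ 2·6 + 2 (base 6). Lift 7: 16. −1: 15.

1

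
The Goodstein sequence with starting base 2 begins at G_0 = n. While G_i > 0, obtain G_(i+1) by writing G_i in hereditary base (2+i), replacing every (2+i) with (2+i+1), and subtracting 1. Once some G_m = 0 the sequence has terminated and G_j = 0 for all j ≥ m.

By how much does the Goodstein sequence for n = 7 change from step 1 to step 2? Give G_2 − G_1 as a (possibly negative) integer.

G_0=7  [base 2] 2^2 + 2 + 1  →[2↦3]→  3^3 + 3 + 1 = 31  −1 ⇒ G_1=30
G_1=30  [base 3] 3^3 + 3  →[3↦4]→  4^4 + 4 = 260  −1 ⇒ G_2=259

229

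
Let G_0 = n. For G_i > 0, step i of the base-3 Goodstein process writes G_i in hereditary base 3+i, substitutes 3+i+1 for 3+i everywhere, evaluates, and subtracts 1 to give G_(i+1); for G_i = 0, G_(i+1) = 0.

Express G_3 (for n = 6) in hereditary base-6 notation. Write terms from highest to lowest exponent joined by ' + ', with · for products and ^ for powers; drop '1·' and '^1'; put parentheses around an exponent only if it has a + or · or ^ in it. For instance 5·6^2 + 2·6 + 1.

6 + 1

6 —HB3→ 2·3 —bump→ 2·4 = 8 —(−1)→ 7
7 —HB4→ 4 + 3 —bump→ 5 + 3 = 8 —(−1)→ 7
7 —HB5→ 5 + 2 —bump→ 6 + 2 = 8 —(−1)→ 7
7 —HB6→ 6 + 1 —bump→ 7 + 1 = 8 —(−1)→ 7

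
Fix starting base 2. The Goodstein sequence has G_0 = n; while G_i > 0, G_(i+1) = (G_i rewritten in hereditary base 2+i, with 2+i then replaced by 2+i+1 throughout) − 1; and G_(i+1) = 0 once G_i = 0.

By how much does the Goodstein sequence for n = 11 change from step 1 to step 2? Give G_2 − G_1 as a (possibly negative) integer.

step 0: 11 = 2^(2 + 1) + 2 + 1; sub 3 for 2: 3^(3 + 1) + 3 + 1; = 85; G_1 = 85−1 = 84
step 1: 84 = 3^(3 + 1) + 3; sub 4 for 3: 4^(4 + 1) + 4; = 1028; G_2 = 1028−1 = 1027

943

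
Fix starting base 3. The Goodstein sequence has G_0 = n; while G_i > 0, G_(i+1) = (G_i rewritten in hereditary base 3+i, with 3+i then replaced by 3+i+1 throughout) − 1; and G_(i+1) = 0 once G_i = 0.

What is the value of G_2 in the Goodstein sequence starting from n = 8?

G_0=8  [base 3] 2·3 + 2  →[3↦4]→  2·4 + 2 = 10  −1 ⇒ G_1=9
G_1=9  [base 4] 2·4 + 1  →[4↦5]→  2·5 + 1 = 11  −1 ⇒ G_2=10
G_2=10  [base 5] 2·5  →[5↦6]→  2·6 = 12  −1 ⇒ G_3=11

10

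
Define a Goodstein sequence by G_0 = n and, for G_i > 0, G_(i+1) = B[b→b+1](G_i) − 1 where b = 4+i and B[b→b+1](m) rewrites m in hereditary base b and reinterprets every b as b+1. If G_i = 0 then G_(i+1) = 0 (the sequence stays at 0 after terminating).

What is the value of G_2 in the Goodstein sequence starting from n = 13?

17

i=0: 13 = 3·4 + 1 (b=4); 4→5: 3·5 + 1 = 16; 16−1 = 15
i=1: 15 = 3·5 (b=5); 5→6: 3·6 = 18; 18−1 = 17
i=2: 17 = 2·6 + 5 (b=6); 6→7: 2·7 + 5 = 19; 19−1 = 18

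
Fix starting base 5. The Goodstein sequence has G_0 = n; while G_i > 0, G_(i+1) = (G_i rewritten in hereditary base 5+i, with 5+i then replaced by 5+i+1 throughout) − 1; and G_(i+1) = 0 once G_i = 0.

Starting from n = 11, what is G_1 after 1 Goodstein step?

G_0=11  [base 5] 2·5 + 1  →[5↦6]→  2·6 + 1 = 13  −1 ⇒ G_1=12
G_1=12  [base 6] 2·6  →[6↦7]→  2·7 = 14  −1 ⇒ G_2=13

12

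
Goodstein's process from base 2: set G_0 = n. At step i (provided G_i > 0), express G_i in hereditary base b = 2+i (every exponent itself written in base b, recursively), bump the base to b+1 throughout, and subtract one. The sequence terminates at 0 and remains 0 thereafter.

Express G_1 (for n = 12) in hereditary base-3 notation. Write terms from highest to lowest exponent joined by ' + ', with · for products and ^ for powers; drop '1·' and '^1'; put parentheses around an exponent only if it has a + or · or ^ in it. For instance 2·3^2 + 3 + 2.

3^(3 + 1) + 2·3^2 + 2·3 + 2

base 2: 12 = 2^(2 + 1) + 2^2; at 3: 3^(3 + 1) + 3^3 = 108; next = 107
base 3: 107 = 3^(3 + 1) + 2·3^2 + 2·3 + 2; at 4: 4^(4 + 1) + 2·4^2 + 2·4 + 2 = 1066; next = 1065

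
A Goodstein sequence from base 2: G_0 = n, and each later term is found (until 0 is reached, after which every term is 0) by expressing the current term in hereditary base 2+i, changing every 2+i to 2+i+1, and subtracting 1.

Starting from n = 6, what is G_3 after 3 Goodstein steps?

G_0=6  [base 2] 2^2 + 2  →[2↦3]→  3^3 + 3 = 30  −1 ⇒ G_1=29
G_1=29  [base 3] 3^3 + 2  →[3↦4]→  4^4 + 2 = 258  −1 ⇒ G_2=257
G_2=257  [base 4] 4^4 + 1  →[4↦5]→  5^5 + 1 = 3126  −1 ⇒ G_3=3125
G_3=3125  [base 5] 5^5  →[5↦6]→  6^6 = 46656  −1 ⇒ G_4=46655

3125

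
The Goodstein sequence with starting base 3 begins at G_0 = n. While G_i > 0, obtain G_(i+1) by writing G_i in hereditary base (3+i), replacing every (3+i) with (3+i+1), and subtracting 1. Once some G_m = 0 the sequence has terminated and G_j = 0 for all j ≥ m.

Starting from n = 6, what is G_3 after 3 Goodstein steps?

7

step 0: 6 = 2·3; sub 4 for 3: 2·4; = 8; G_1 = 8−1 = 7
step 1: 7 = 4 + 3; sub 5 for 4: 5 + 3; = 8; G_2 = 8−1 = 7
step 2: 7 = 5 + 2; sub 6 for 5: 6 + 2; = 8; G_3 = 8−1 = 7
step 3: 7 = 6 + 1; sub 7 for 6: 7 + 1; = 8; G_4 = 8−1 = 7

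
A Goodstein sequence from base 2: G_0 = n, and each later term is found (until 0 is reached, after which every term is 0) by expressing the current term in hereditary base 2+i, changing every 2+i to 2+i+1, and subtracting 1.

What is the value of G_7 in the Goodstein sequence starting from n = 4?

base 2: 4 = 2^2; at 3: 3^3 = 27; next = 26
base 3: 26 = 2·3^2 + 2·3 + 2; at 4: 2·4^2 + 2·4 + 2 = 42; next = 41
base 4: 41 = 2·4^2 + 2·4 + 1; at 5: 2·5^2 + 2·5 + 1 = 61; next = 60
base 5: 60 = 2·5^2 + 2·5; at 6: 2·6^2 + 2·6 = 84; next = 83
base 6: 83 = 2·6^2 + 6 + 5; at 7: 2·7^2 + 7 + 5 = 110; next = 109
base 7: 109 = 2·7^2 + 7 + 4; at 8: 2·8^2 + 8 + 4 = 140; next = 139
base 8: 139 = 2·8^2 + 8 + 3; at 9: 2·9^2 + 9 + 3 = 174; next = 173
base 9: 173 = 2·9^2 + 9 + 2; at 10: 2·10^2 + 10 + 2 = 212; next = 211

173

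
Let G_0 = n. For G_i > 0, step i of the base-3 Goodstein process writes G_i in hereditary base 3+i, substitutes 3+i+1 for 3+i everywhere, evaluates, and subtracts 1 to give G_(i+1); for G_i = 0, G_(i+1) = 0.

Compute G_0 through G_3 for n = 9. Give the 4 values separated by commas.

[0] 9 ≡ 3^2 (base 3). Lift 4: 16. −1: 15.
[1] 15 ≡ 3·4 + 3 (base 4). Lift 5: 18. −1: 17.
[2] 17 ≡ 3·5 + 2 (base 5). Lift 6: 20. −1: 19.

9, 15, 17, 19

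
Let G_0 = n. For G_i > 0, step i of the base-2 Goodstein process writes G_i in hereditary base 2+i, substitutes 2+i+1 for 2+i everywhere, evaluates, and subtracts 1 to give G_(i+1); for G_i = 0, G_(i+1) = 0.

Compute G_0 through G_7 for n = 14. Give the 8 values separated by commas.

i=0: 14 = 2^(2 + 1) + 2^2 + 2 (b=2); 2→3: 3^(3 + 1) + 3^3 + 3 = 111; 111−1 = 110
i=1: 110 = 3^(3 + 1) + 3^3 + 2 (b=3); 3→4: 4^(4 + 1) + 4^4 + 2 = 1282; 1282−1 = 1281
i=2: 1281 = 4^(4 + 1) + 4^4 + 1 (b=4); 4→5: 5^(5 + 1) + 5^5 + 1 = 18751; 18751−1 = 18750
i=3: 18750 = 5^(5 + 1) + 5^5 (b=5); 5→6: 6^(6 + 1) + 6^6 = 326592; 326592−1 = 326591
i=4: 326591 = 6^(6 + 1) + 5·6^5 + 5·6^4 + 5·6^3 + 5·6^2 + 5·6 + 5 (b=6); 6→7: 7^(7 + 1) + 5·7^5 + 5·7^4 + 5·7^3 + 5·7^2 + 5·7 + 5 = 5862841; 5862841−1 = 5862840
i=5: 5862840 = 7^(7 + 1) + 5·7^5 + 5·7^4 + 5·7^3 + 5·7^2 + 5·7 + 4 (b=7); 7→8: 8^(8 + 1) + 5·8^5 + 5·8^4 + 5·8^3 + 5·8^2 + 5·8 + 4 = 134404972; 134404972−1 = 134404971
i=6: 134404971 = 8^(8 + 1) + 5·8^5 + 5·8^4 + 5·8^3 + 5·8^2 + 5·8 + 3 (b=8); 8→9: 9^(9 + 1) + 5·9^5 + 5·9^4 + 5·9^3 + 5·9^2 + 5·9 + 3 = 3487116549; 3487116549−1 = 3487116548

14, 110, 1281, 18750, 326591, 5862840, 134404971, 3487116548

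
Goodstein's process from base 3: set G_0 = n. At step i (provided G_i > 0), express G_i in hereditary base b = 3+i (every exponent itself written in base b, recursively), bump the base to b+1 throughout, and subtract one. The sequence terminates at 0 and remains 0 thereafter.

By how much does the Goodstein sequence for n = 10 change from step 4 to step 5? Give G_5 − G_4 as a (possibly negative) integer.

3

base 3: 10 = 3^2 + 1; at 4: 4^2 + 1 = 17; next = 16
base 4: 16 = 4^2; at 5: 5^2 = 25; next = 24
base 5: 24 = 4·5 + 4; at 6: 4·6 + 4 = 28; next = 27
base 6: 27 = 4·6 + 3; at 7: 4·7 + 3 = 31; next = 30
base 7: 30 = 4·7 + 2; at 8: 4·8 + 2 = 34; next = 33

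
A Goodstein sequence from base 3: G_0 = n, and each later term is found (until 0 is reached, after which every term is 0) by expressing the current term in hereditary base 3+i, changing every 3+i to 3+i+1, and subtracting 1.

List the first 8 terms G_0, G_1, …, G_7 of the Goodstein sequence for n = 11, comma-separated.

11, 17, 25, 35, 39, 43, 47, 51

G_0 = 11. HB_3(11) = 3^2 + 2. Bump = 18. G_1 = 17.
G_1 = 17. HB_4(17) = 4^2 + 1. Bump = 26. G_2 = 25.
G_2 = 25. HB_5(25) = 5^2. Bump = 36. G_3 = 35.
G_3 = 35. HB_6(35) = 5·6 + 5. Bump = 40. G_4 = 39.
G_4 = 39. HB_7(39) = 5·7 + 4. Bump = 44. G_5 = 43.
G_5 = 43. HB_8(43) = 5·8 + 3. Bump = 48. G_6 = 47.
G_6 = 47. HB_9(47) = 5·9 + 2. Bump = 52. G_7 = 51.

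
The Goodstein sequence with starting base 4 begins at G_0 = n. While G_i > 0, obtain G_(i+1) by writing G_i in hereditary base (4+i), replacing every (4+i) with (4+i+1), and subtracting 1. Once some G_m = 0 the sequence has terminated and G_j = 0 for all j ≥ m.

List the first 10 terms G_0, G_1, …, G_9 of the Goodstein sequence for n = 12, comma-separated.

G_0 = 12. HB_4(12) = 3·4. Bump = 15. G_1 = 14.
G_1 = 14. HB_5(14) = 2·5 + 4. Bump = 16. G_2 = 15.
G_2 = 15. HB_6(15) = 2·6 + 3. Bump = 17. G_3 = 16.
G_3 = 16. HB_7(16) = 2·7 + 2. Bump = 18. G_4 = 17.
G_4 = 17. HB_8(17) = 2·8 + 1. Bump = 19. G_5 = 18.
G_5 = 18. HB_9(18) = 2·9. Bump = 20. G_6 = 19.
G_6 = 19. HB_10(19) = 10 + 9. Bump = 20. G_7 = 19.
G_7 = 19. HB_11(19) = 11 + 8. Bump = 20. G_8 = 19.
G_8 = 19. HB_12(19) = 12 + 7. Bump = 20. G_9 = 19.

12, 14, 15, 16, 17, 18, 19, 19, 19, 19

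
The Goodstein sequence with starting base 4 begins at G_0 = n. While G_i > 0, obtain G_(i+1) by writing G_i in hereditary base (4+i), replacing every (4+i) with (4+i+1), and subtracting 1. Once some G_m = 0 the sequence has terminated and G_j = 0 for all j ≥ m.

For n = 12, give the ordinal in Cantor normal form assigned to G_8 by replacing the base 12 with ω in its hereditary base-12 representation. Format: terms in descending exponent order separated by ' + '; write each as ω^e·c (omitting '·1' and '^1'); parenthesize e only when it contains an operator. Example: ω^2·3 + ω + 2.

ω + 7

G_0 = 12. HB_4(12) = 3·4. Bump = 15. G_1 = 14.
G_1 = 14. HB_5(14) = 2·5 + 4. Bump = 16. G_2 = 15.
G_2 = 15. HB_6(15) = 2·6 + 3. Bump = 17. G_3 = 16.
G_3 = 16. HB_7(16) = 2·7 + 2. Bump = 18. G_4 = 17.
G_4 = 17. HB_8(17) = 2·8 + 1. Bump = 19. G_5 = 18.
G_5 = 18. HB_9(18) = 2·9. Bump = 20. G_6 = 19.
G_6 = 19. HB_10(19) = 10 + 9. Bump = 20. G_7 = 19.
G_7 = 19. HB_11(19) = 11 + 8. Bump = 20. G_8 = 19.
G_8 = 19. HB_12(19) = 12 + 7. Bump = 20. G_9 = 19.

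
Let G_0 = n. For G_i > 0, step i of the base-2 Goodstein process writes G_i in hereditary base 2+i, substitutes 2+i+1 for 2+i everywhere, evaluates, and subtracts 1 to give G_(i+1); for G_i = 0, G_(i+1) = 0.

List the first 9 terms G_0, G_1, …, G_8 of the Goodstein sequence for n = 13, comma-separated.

13 —HB2→ 2^(2 + 1) + 2^2 + 1 —bump→ 3^(3 + 1) + 3^3 + 1 = 109 —(−1)→ 108
108 —HB3→ 3^(3 + 1) + 3^3 —bump→ 4^(4 + 1) + 4^4 = 1280 —(−1)→ 1279
1279 —HB4→ 4^(4 + 1) + 3·4^3 + 3·4^2 + 3·4 + 3 —bump→ 5^(5 + 1) + 3·5^3 + 3·5^2 + 3·5 + 3 = 16093 —(−1)→ 16092
16092 —HB5→ 5^(5 + 1) + 3·5^3 + 3·5^2 + 3·5 + 2 —bump→ 6^(6 + 1) + 3·6^3 + 3·6^2 + 3·6 + 2 = 280712 —(−1)→ 280711
280711 —HB6→ 6^(6 + 1) + 3·6^3 + 3·6^2 + 3·6 + 1 —bump→ 7^(7 + 1) + 3·7^3 + 3·7^2 + 3·7 + 1 = 5765999 —(−1)→ 5765998
5765998 —HB7→ 7^(7 + 1) + 3·7^3 + 3·7^2 + 3·7 —bump→ 8^(8 + 1) + 3·8^3 + 3·8^2 + 3·8 = 134219480 —(−1)→ 134219479
134219479 —HB8→ 8^(8 + 1) + 3·8^3 + 3·8^2 + 2·8 + 7 —bump→ 9^(9 + 1) + 3·9^3 + 3·9^2 + 2·9 + 7 = 3486786856 —(−1)→ 3486786855
3486786855 —HB9→ 9^(9 + 1) + 3·9^3 + 3·9^2 + 2·9 + 6 —bump→ 10^(10 + 1) + 3·10^3 + 3·10^2 + 2·10 + 6 = 100000003326 —(−1)→ 100000003325

13, 108, 1279, 16092, 280711, 5765998, 134219479, 3486786855, 100000003325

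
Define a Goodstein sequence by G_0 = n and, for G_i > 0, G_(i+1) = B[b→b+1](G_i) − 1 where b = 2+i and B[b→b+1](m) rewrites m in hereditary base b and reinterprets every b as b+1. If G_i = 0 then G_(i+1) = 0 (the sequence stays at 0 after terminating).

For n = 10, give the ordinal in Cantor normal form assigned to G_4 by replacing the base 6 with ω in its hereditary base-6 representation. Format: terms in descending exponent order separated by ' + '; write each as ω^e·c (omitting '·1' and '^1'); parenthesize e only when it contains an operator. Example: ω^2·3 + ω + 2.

10 —HB2→ 2^(2 + 1) + 2 —bump→ 3^(3 + 1) + 3 = 84 —(−1)→ 83
83 —HB3→ 3^(3 + 1) + 2 —bump→ 4^(4 + 1) + 2 = 1026 —(−1)→ 1025
1025 —HB4→ 4^(4 + 1) + 1 —bump→ 5^(5 + 1) + 1 = 15626 —(−1)→ 15625
15625 —HB5→ 5^(5 + 1) —bump→ 6^(6 + 1) = 279936 —(−1)→ 279935
279935 —HB6→ 5·6^6 + 5·6^5 + 5·6^4 + 5·6^3 + 5·6^2 + 5·6 + 5 —bump→ 5·7^7 + 5·7^5 + 5·7^4 + 5·7^3 + 5·7^2 + 5·7 + 5 = 4215755 —(−1)→ 4215754

ω^ω·5 + ω^5·5 + ω^4·5 + ω^3·5 + ω^2·5 + ω·5 + 5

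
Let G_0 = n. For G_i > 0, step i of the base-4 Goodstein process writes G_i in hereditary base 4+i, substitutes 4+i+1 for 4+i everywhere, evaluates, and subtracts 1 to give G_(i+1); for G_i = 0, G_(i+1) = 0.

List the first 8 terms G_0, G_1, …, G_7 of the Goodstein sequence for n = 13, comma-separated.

13, 15, 17, 18, 19, 20, 21, 22

base 4: 13 = 3·4 + 1; at 5: 3·5 + 1 = 16; next = 15
base 5: 15 = 3·5; at 6: 3·6 = 18; next = 17
base 6: 17 = 2·6 + 5; at 7: 2·7 + 5 = 19; next = 18
base 7: 18 = 2·7 + 4; at 8: 2·8 + 4 = 20; next = 19
base 8: 19 = 2·8 + 3; at 9: 2·9 + 3 = 21; next = 20
base 9: 20 = 2·9 + 2; at 10: 2·10 + 2 = 22; next = 21
base 10: 21 = 2·10 + 1; at 11: 2·11 + 1 = 23; next = 22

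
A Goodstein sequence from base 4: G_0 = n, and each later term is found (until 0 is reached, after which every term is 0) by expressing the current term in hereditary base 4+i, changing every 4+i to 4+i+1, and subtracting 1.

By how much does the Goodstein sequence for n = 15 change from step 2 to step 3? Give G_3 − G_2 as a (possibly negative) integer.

2

(0) 15|_4 = 3·4 + 3 ↦ 3·5 + 3|_5 = 18 ⇒ 17
(1) 17|_5 = 3·5 + 2 ↦ 3·6 + 2|_6 = 20 ⇒ 19
(2) 19|_6 = 3·6 + 1 ↦ 3·7 + 1|_7 = 22 ⇒ 21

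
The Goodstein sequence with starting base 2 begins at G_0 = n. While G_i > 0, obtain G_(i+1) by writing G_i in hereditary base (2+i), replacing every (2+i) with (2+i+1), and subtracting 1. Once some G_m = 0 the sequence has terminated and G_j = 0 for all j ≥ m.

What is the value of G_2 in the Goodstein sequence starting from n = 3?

3

step 0: 3 = 2 + 1; sub 3 for 2: 3 + 1; = 4; G_1 = 4−1 = 3
step 1: 3 = 3; sub 4 for 3: 4; = 4; G_2 = 4−1 = 3
step 2: 3 = 3; sub 5 for 4: 3; = 3; G_3 = 3−1 = 2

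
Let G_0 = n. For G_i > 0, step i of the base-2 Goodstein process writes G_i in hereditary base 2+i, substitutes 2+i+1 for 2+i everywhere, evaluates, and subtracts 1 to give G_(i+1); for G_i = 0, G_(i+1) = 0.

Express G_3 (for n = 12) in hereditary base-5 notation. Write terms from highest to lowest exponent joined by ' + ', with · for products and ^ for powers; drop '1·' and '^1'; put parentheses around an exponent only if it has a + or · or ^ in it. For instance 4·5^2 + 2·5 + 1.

G_0 = 12. HB_2(12) = 2^(2 + 1) + 2^2. Bump = 108. G_1 = 107.
G_1 = 107. HB_3(107) = 3^(3 + 1) + 2·3^2 + 2·3 + 2. Bump = 1066. G_2 = 1065.
G_2 = 1065. HB_4(1065) = 4^(4 + 1) + 2·4^2 + 2·4 + 1. Bump = 15686. G_3 = 15685.
G_3 = 15685. HB_5(15685) = 5^(5 + 1) + 2·5^2 + 2·5. Bump = 280020. G_4 = 280019.

5^(5 + 1) + 2·5^2 + 2·5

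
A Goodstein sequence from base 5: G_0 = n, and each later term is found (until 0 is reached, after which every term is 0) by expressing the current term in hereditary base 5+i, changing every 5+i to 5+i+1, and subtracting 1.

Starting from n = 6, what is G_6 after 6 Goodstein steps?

step 0: 6 = 5 + 1; sub 6 for 5: 6 + 1; = 7; G_1 = 7−1 = 6
step 1: 6 = 6; sub 7 for 6: 7; = 7; G_2 = 7−1 = 6
step 2: 6 = 6; sub 8 for 7: 6; = 6; G_3 = 6−1 = 5
step 3: 5 = 5; sub 9 for 8: 5; = 5; G_4 = 5−1 = 4
step 4: 4 = 4; sub 10 for 9: 4; = 4; G_5 = 4−1 = 3
step 5: 3 = 3; sub 11 for 10: 3; = 3; G_6 = 3−1 = 2
step 6: 2 = 2; sub 12 for 11: 2; = 2; G_7 = 2−1 = 1

2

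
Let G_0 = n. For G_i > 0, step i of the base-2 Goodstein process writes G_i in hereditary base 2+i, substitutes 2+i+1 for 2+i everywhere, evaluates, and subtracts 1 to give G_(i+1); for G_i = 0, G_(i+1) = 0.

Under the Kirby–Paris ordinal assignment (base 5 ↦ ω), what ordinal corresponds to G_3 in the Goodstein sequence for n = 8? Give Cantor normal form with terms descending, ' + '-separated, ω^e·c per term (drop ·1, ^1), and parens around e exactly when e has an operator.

G_0=8  [base 2] 2^(2 + 1)  →[2↦3]→  3^(3 + 1) = 81  −1 ⇒ G_1=80
G_1=80  [base 3] 2·3^3 + 2·3^2 + 2·3 + 2  →[3↦4]→  2·4^4 + 2·4^2 + 2·4 + 2 = 554  −1 ⇒ G_2=553
G_2=553  [base 4] 2·4^4 + 2·4^2 + 2·4 + 1  →[4↦5]→  2·5^5 + 2·5^2 + 2·5 + 1 = 6311  −1 ⇒ G_3=6310
G_3=6310  [base 5] 2·5^5 + 2·5^2 + 2·5  →[5↦6]→  2·6^6 + 2·6^2 + 2·6 = 93396  −1 ⇒ G_4=93395

ω^ω·2 + ω^2·2 + ω·2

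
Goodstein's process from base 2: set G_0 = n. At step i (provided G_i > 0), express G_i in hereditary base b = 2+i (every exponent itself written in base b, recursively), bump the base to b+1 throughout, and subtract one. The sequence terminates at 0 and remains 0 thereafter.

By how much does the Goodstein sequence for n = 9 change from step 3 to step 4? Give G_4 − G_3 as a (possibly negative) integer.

(0) 9|_2 = 2^(2 + 1) + 1 ↦ 3^(3 + 1) + 1|_3 = 82 ⇒ 81
(1) 81|_3 = 3^(3 + 1) ↦ 4^(4 + 1)|_4 = 1024 ⇒ 1023
(2) 1023|_4 = 3·4^4 + 3·4^3 + 3·4^2 + 3·4 + 3 ↦ 3·5^5 + 3·5^3 + 3·5^2 + 3·5 + 3|_5 = 9843 ⇒ 9842
(3) 9842|_5 = 3·5^5 + 3·5^3 + 3·5^2 + 3·5 + 2 ↦ 3·6^6 + 3·6^3 + 3·6^2 + 3·6 + 2|_6 = 140744 ⇒ 140743

130901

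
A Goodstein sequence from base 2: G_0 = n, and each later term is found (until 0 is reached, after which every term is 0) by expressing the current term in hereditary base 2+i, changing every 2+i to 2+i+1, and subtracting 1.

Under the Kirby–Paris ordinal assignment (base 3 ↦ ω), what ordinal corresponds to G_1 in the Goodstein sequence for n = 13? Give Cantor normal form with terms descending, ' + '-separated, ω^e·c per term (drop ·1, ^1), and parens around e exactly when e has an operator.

ω^(ω + 1) + ω^ω

(0) 13|_2 = 2^(2 + 1) + 2^2 + 1 ↦ 3^(3 + 1) + 3^3 + 1|_3 = 109 ⇒ 108
(1) 108|_3 = 3^(3 + 1) + 3^3 ↦ 4^(4 + 1) + 4^4|_4 = 1280 ⇒ 1279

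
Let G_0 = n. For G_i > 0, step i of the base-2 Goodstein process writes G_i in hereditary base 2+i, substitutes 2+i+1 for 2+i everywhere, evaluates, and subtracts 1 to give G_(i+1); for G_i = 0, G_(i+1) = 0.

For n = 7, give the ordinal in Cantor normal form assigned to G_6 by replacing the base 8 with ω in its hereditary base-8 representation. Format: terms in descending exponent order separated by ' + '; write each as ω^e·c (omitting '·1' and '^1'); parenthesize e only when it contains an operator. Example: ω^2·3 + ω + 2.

(0) 7|_2 = 2^2 + 2 + 1 ↦ 3^3 + 3 + 1|_3 = 31 ⇒ 30
(1) 30|_3 = 3^3 + 3 ↦ 4^4 + 4|_4 = 260 ⇒ 259
(2) 259|_4 = 4^4 + 3 ↦ 5^5 + 3|_5 = 3128 ⇒ 3127
(3) 3127|_5 = 5^5 + 2 ↦ 6^6 + 2|_6 = 46658 ⇒ 46657
(4) 46657|_6 = 6^6 + 1 ↦ 7^7 + 1|_7 = 823544 ⇒ 823543
(5) 823543|_7 = 7^7 ↦ 8^8|_8 = 16777216 ⇒ 16777215

ω^7·7 + ω^6·7 + ω^5·7 + ω^4·7 + ω^3·7 + ω^2·7 + ω·7 + 7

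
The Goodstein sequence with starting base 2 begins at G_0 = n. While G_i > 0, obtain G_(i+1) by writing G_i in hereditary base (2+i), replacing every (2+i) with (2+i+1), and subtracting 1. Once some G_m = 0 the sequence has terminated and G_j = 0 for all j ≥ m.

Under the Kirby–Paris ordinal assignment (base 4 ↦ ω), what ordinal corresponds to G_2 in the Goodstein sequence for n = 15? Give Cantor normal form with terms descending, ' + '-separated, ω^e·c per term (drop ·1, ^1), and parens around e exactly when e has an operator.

ω^(ω + 1) + ω^ω + 3

(0) 15|_2 = 2^(2 + 1) + 2^2 + 2 + 1 ↦ 3^(3 + 1) + 3^3 + 3 + 1|_3 = 112 ⇒ 111
(1) 111|_3 = 3^(3 + 1) + 3^3 + 3 ↦ 4^(4 + 1) + 4^4 + 4|_4 = 1284 ⇒ 1283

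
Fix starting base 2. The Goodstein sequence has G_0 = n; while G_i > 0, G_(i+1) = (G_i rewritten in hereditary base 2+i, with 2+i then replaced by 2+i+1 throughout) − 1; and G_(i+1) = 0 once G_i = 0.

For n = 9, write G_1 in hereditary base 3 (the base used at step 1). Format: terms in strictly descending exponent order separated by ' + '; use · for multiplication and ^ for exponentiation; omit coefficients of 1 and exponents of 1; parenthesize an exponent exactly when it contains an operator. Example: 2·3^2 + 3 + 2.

base 2: 9 = 2^(2 + 1) + 1; at 3: 3^(3 + 1) + 1 = 82; next = 81
base 3: 81 = 3^(3 + 1); at 4: 4^(4 + 1) = 1024; next = 1023

3^(3 + 1)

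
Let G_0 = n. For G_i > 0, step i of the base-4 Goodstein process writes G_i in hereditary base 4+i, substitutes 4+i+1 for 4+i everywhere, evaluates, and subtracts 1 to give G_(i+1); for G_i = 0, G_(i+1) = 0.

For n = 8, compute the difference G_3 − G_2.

step 0: 8 = 2·4; sub 5 for 4: 2·5; = 10; G_1 = 10−1 = 9
step 1: 9 = 5 + 4; sub 6 for 5: 6 + 4; = 10; G_2 = 10−1 = 9
step 2: 9 = 6 + 3; sub 7 for 6: 7 + 3; = 10; G_3 = 10−1 = 9

0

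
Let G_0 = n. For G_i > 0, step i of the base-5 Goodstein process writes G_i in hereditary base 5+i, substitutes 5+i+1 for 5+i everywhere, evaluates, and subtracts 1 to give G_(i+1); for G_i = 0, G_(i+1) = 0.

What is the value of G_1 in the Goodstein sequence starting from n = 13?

14

(0) 13|_5 = 2·5 + 3 ↦ 2·6 + 3|_6 = 15 ⇒ 14
(1) 14|_6 = 2·6 + 2 ↦ 2·7 + 2|_7 = 16 ⇒ 15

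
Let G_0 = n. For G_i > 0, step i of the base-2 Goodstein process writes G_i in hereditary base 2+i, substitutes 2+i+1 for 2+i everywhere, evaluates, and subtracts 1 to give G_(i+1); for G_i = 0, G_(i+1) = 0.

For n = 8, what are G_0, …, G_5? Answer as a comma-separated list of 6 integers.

base 2: 8 = 2^(2 + 1); at 3: 3^(3 + 1) = 81; next = 80
base 3: 80 = 2·3^3 + 2·3^2 + 2·3 + 2; at 4: 2·4^4 + 2·4^2 + 2·4 + 2 = 554; next = 553
base 4: 553 = 2·4^4 + 2·4^2 + 2·4 + 1; at 5: 2·5^5 + 2·5^2 + 2·5 + 1 = 6311; next = 6310
base 5: 6310 = 2·5^5 + 2·5^2 + 2·5; at 6: 2·6^6 + 2·6^2 + 2·6 = 93396; next = 93395
base 6: 93395 = 2·6^6 + 2·6^2 + 6 + 5; at 7: 2·7^7 + 2·7^2 + 7 + 5 = 1647196; next = 1647195

8, 80, 553, 6310, 93395, 1647195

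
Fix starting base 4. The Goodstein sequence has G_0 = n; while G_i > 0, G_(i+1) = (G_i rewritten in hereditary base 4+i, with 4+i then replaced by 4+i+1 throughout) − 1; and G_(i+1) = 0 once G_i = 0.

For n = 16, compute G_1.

24

G_0=16  [base 4] 4^2  →[4↦5]→  5^2 = 25  −1 ⇒ G_1=24
G_1=24  [base 5] 4·5 + 4  →[5↦6]→  4·6 + 4 = 28  −1 ⇒ G_2=27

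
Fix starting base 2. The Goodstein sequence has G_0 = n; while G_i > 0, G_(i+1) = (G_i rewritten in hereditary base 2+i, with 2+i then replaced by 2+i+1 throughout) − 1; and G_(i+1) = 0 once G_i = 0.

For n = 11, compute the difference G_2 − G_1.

943

step 0: 11 = 2^(2 + 1) + 2 + 1; sub 3 for 2: 3^(3 + 1) + 3 + 1; = 85; G_1 = 85−1 = 84
step 1: 84 = 3^(3 + 1) + 3; sub 4 for 3: 4^(4 + 1) + 4; = 1028; G_2 = 1028−1 = 1027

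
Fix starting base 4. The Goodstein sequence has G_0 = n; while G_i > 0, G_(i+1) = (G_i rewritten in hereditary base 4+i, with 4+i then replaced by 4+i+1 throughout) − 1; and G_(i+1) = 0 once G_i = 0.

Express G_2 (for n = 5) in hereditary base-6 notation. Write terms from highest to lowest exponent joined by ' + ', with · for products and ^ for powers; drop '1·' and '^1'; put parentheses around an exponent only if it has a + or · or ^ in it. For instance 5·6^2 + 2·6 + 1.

5 —HB4→ 4 + 1 —bump→ 5 + 1 = 6 —(−1)→ 5
5 —HB5→ 5 —bump→ 6 = 6 —(−1)→ 5
5 —HB6→ 5 —bump→ 5 = 5 —(−1)→ 4

5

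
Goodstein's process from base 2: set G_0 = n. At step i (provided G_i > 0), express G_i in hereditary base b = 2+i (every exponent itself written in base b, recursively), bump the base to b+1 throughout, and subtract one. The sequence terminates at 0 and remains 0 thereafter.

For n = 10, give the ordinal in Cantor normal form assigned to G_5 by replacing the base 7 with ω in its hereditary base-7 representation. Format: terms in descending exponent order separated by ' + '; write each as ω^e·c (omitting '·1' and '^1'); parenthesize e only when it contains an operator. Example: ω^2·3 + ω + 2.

(0) 10|_2 = 2^(2 + 1) + 2 ↦ 3^(3 + 1) + 3|_3 = 84 ⇒ 83
(1) 83|_3 = 3^(3 + 1) + 2 ↦ 4^(4 + 1) + 2|_4 = 1026 ⇒ 1025
(2) 1025|_4 = 4^(4 + 1) + 1 ↦ 5^(5 + 1) + 1|_5 = 15626 ⇒ 15625
(3) 15625|_5 = 5^(5 + 1) ↦ 6^(6 + 1)|_6 = 279936 ⇒ 279935
(4) 279935|_6 = 5·6^6 + 5·6^5 + 5·6^4 + 5·6^3 + 5·6^2 + 5·6 + 5 ↦ 5·7^7 + 5·7^5 + 5·7^4 + 5·7^3 + 5·7^2 + 5·7 + 5|_7 = 4215755 ⇒ 4215754
(5) 4215754|_7 = 5·7^7 + 5·7^5 + 5·7^4 + 5·7^3 + 5·7^2 + 5·7 + 4 ↦ 5·8^8 + 5·8^5 + 5·8^4 + 5·8^3 + 5·8^2 + 5·8 + 4|_8 = 84073324 ⇒ 84073323

ω^ω·5 + ω^5·5 + ω^4·5 + ω^3·5 + ω^2·5 + ω·5 + 4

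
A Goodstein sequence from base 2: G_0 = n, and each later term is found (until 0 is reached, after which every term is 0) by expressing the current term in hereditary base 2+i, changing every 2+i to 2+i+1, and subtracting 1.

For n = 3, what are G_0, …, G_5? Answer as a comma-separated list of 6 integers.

i=0: 3 = 2 + 1 (b=2); 2→3: 3 + 1 = 4; 4−1 = 3
i=1: 3 = 3 (b=3); 3→4: 4 = 4; 4−1 = 3
i=2: 3 = 3 (b=4); 4→5: 3 = 3; 3−1 = 2
i=3: 2 = 2 (b=5); 5→6: 2 = 2; 2−1 = 1
i=4: 1 = 1 (b=6); 6→7: 1 = 1; 1−1 = 0

3, 3, 3, 2, 1, 0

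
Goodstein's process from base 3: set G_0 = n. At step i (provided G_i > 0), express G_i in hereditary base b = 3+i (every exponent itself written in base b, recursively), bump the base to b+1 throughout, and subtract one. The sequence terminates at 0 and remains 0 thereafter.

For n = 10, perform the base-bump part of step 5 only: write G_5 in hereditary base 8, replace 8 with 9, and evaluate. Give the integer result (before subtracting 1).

G_0=10  [base 3] 3^2 + 1  →[3↦4]→  4^2 + 1 = 17  −1 ⇒ G_1=16
G_1=16  [base 4] 4^2  →[4↦5]→  5^2 = 25  −1 ⇒ G_2=24
G_2=24  [base 5] 4·5 + 4  →[5↦6]→  4·6 + 4 = 28  −1 ⇒ G_3=27
G_3=27  [base 6] 4·6 + 3  →[6↦7]→  4·7 + 3 = 31  −1 ⇒ G_4=30
G_4=30  [base 7] 4·7 + 2  →[7↦8]→  4·8 + 2 = 34  −1 ⇒ G_5=33
G_5=33  [base 8] 4·8 + 1  →[8↦9]→  4·9 + 1 = 37  −1 ⇒ G_6=36

37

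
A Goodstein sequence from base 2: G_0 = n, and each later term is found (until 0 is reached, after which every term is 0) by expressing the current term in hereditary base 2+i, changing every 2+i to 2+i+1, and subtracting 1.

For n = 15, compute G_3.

[0] 15 ≡ 2^(2 + 1) + 2^2 + 2 + 1 (base 2). Lift 3: 112. −1: 111.
[1] 111 ≡ 3^(3 + 1) + 3^3 + 3 (base 3). Lift 4: 1284. −1: 1283.
[2] 1283 ≡ 4^(4 + 1) + 4^4 + 3 (base 4). Lift 5: 18753. −1: 18752.

18752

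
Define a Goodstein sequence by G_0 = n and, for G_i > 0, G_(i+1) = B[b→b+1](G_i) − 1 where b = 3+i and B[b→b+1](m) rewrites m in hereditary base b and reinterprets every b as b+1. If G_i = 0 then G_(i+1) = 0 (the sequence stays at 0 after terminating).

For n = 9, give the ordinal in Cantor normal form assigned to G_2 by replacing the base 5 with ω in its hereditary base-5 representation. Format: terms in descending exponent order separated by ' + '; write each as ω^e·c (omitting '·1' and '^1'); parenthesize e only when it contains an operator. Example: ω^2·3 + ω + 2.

step 0: 9 = 3^2; sub 4 for 3: 4^2; = 16; G_1 = 16−1 = 15
step 1: 15 = 3·4 + 3; sub 5 for 4: 3·5 + 3; = 18; G_2 = 18−1 = 17
step 2: 17 = 3·5 + 2; sub 6 for 5: 3·6 + 2; = 20; G_3 = 20−1 = 19

ω·3 + 2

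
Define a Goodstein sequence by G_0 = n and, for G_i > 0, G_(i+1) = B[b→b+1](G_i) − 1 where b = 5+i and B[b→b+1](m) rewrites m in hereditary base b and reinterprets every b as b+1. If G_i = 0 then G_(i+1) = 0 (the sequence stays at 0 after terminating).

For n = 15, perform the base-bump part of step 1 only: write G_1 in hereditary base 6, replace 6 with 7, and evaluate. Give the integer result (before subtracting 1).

19

i=0: 15 = 3·5 (b=5); 5→6: 3·6 = 18; 18−1 = 17
i=1: 17 = 2·6 + 5 (b=6); 6→7: 2·7 + 5 = 19; 19−1 = 18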